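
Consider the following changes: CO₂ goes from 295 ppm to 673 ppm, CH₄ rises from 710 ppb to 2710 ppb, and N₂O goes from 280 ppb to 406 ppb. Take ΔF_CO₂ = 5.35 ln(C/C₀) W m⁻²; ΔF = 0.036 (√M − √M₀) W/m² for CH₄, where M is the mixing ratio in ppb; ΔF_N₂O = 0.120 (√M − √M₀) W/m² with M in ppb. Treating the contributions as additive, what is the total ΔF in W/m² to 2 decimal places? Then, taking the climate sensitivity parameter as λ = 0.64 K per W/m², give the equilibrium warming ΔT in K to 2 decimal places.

CO₂: 5.35 × ln(673/295) = 5.35 × ln(2.28136) = 5.35 × 0.82477 = 4.4125 W/m².
CH₄: 0.036 × (√2710 − √710) = 0.036 × (52.0577 − 26.6458) = 0.036 × 25.4119 = 0.9148 W/m².
N₂O: 0.120 × (√406 − √280) = 0.120 × (20.1494 − 16.7332) = 0.120 × 3.4162 = 0.4099 W/m².
Total ΔF = 4.4125 + 0.9148 + 0.4099 = 5.7372 W/m².
ΔT = λ ΔF = 0.64 × 5.74 = 3.6736 K.

ΔF = 5.74 W/m²; ΔT = 3.67 K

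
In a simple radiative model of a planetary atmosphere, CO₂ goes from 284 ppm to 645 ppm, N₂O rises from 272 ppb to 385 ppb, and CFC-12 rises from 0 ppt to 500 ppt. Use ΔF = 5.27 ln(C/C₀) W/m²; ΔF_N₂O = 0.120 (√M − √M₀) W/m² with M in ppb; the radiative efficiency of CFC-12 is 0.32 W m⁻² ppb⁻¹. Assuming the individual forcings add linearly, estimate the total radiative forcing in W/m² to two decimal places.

ΔF = 4.86 W/m²

CO₂: 5.27 × ln(645/284) = 5.27 × ln(2.27113) = 5.27 × 0.82028 = 4.3229 W/m².
N₂O: 0.120 × (√385 − √272) = 0.120 × (19.6214 − 16.4924) = 0.120 × 3.1290 = 0.3755 W/m².
CFC-12: Δ = 500 − 0 = 500 ppt = 0.500 ppb; ΔF = 0.32 × 0.500 = 0.1600 W/m².
Total ΔF = 4.3229 + 0.3755 + 0.1600 = 4.8584 W/m².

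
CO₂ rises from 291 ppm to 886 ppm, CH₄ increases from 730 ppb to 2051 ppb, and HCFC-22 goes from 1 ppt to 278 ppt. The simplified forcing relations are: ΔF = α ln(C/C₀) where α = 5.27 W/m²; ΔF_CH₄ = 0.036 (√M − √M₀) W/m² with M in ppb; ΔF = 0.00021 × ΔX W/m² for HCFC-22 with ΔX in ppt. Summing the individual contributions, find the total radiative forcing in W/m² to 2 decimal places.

CO₂: 5.27 × ln(886/291) = 5.27 × ln(3.04467) = 5.27 × 1.11339 = 5.8676 W/m².
CH₄: 0.036 × (√2051 − √730) = 0.036 × (45.2880 − 27.0185) = 0.036 × 18.2695 = 0.6577 W/m².
HCFC-22: ΔF = 0.00021 × (278 − 1) = 0.00021 × 277 = 0.0582 W/m².
Total ΔF = 5.8676 + 0.6577 + 0.0582 = 6.5835 W/m².

ΔF = 6.58 W/m²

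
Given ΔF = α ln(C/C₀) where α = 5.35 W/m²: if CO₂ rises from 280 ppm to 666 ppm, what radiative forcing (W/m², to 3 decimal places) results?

ΔF = 4.636 W/m²

CO₂: 5.35 × ln(666/280) = 5.35 × ln(2.37857) = 5.35 × 0.86650 = 4.6358 W/m².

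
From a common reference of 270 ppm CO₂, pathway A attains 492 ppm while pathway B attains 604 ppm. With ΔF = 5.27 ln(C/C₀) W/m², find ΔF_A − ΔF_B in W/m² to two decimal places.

ΔF_A = 5.27 ln(492/270) = 5.27 × 0.60006 = 3.1623 W/m².
ΔF_B = 5.27 ln(604/270) = 5.27 × 0.80515 = 4.2431 W/m².
Difference: 3.1623 − 4.2431 = -1.0808 W/m².

ΔF_A − ΔF_B = -1.08 W/m²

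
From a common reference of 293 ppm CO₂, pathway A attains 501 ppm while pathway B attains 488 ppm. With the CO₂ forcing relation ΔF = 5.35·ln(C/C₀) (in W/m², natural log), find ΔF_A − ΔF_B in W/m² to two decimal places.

ΔF_A = 5.35 ln(501/293) = 5.35 × 0.53643 = 2.8699 W/m².
ΔF_B = 5.35 ln(488/293) = 5.35 × 0.51014 = 2.7292 W/m².
Difference: 2.8699 − 2.7292 = 0.1407 W/m².

ΔF_A − ΔF_B = 0.14 W/m²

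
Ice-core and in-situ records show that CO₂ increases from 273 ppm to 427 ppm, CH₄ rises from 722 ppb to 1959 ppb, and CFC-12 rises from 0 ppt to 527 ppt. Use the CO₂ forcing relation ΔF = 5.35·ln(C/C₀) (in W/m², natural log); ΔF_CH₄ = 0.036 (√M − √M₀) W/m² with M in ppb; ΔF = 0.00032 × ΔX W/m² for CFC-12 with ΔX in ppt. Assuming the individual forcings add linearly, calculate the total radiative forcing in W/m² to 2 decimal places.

CO₂: 5.35 × ln(427/273) = 5.35 × ln(1.56410) = 5.35 × 0.44731 = 2.3931 W/m².
CH₄: 0.036 × (√1959 − √722) = 0.036 × (44.2606 − 26.8701) = 0.036 × 17.3905 = 0.6261 W/m².
CFC-12: ΔF = 0.00032 × (527 − 0) = 0.00032 × 527 = 0.1686 W/m².
Total ΔF = 2.3931 + 0.6261 + 0.1686 = 3.1878 W/m².

ΔF = 3.19 W/m²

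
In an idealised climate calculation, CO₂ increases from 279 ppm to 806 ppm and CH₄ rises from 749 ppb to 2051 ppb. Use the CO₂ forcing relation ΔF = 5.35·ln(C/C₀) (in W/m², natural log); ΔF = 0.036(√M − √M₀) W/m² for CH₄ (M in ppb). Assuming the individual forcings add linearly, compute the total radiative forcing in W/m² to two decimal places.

ΔF = 6.32 W/m²

CO₂: 5.35 × ln(806/279) = 5.35 × ln(2.88889) = 5.35 × 1.06087 = 5.6757 W/m².
CH₄: 0.036 × (√2051 − √749) = 0.036 × (45.2880 − 27.3679) = 0.036 × 17.9201 = 0.6451 W/m².
Total ΔF = 5.6757 + 0.6451 = 6.3208 W/m².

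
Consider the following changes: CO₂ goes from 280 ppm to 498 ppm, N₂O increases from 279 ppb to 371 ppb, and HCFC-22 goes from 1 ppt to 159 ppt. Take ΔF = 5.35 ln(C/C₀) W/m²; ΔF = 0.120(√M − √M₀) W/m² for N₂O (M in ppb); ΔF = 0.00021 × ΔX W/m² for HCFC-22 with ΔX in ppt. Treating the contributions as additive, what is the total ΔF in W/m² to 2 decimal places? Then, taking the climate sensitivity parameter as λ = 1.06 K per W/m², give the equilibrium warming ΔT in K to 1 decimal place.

ΔF = 3.42 W/m²; ΔT = 3.6 K

CO₂: 5.35 × ln(498/280) = 5.35 × ln(1.77857) = 5.35 × 0.57581 = 3.0806 W/m².
N₂O: 0.120 × (√371 − √279) = 0.120 × (19.2614 − 16.7033) = 0.120 × 2.5581 = 0.3070 W/m².
HCFC-22: ΔF = 0.00021 × (159 − 1) = 0.00021 × 158 = 0.0332 W/m².
Total ΔF = 3.0806 + 0.3070 + 0.0332 = 3.4208 W/m².
ΔT = λ ΔF = 1.06 × 3.42 = 3.6252 K.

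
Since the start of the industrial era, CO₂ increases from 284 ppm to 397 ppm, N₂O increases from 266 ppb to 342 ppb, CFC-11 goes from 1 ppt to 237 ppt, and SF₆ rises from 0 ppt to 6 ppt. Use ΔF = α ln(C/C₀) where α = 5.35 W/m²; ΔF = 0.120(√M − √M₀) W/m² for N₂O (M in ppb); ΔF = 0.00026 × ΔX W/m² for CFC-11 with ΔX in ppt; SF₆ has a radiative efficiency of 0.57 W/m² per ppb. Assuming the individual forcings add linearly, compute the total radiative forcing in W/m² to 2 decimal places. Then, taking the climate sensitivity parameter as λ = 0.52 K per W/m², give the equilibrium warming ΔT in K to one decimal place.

ΔF = 2.12 W/m²; ΔT = 1.1 K

CO₂: 5.35 × ln(397/284) = 5.35 × ln(1.39789) = 5.35 × 0.33496 = 1.7920 W/m².
N₂O: 0.120 × (√342 − √266) = 0.120 × (18.4932 − 16.3095) = 0.120 × 2.1837 = 0.2620 W/m².
CFC-11: ΔF = 0.00026 × (237 − 1) = 0.00026 × 236 = 0.0614 W/m².
SF₆: Δ = 6 − 0 = 6 ppt = 0.006 ppb; ΔF = 0.57 × 0.006 = 0.0034 W/m².
Total ΔF = 1.7920 + 0.2620 + 0.0614 + 0.0034 = 2.1188 W/m².
ΔT = λ ΔF = 0.52 × 2.12 = 1.1024 K.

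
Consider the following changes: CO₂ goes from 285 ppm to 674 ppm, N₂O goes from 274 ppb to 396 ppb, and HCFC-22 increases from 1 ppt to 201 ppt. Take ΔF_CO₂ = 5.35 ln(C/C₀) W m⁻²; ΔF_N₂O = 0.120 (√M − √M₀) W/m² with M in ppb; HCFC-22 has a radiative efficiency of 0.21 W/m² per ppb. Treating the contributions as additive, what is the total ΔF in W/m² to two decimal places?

ΔF = 5.05 W/m²

CO₂: 5.35 × ln(674/285) = 5.35 × ln(2.36491) = 5.35 × 0.86074 = 4.6050 W/m².
N₂O: 0.120 × (√396 − √274) = 0.120 × (19.8997 − 16.5529) = 0.120 × 3.3468 = 0.4016 W/m².
HCFC-22: Δ = 201 − 1 = 200 ppt = 0.200 ppb; ΔF = 0.21 × 0.200 = 0.0420 W/m².
Total ΔF = 4.6050 + 0.4016 + 0.0420 = 5.0486 W/m².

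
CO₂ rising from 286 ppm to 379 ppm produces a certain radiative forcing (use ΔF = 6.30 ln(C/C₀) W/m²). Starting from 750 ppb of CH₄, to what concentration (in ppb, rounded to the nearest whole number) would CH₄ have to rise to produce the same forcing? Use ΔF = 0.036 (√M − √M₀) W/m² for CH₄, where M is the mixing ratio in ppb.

CO₂ forcing: 6.30 × ln(379/286) = 6.30 × 0.281544 = 1.77373 W/m².
Set 0.036(√M − √750) = 1.77373: √M = 1.77373/0.036 + √750 = 49.2703 + 27.3861 = 76.6564.
M = (76.6564)² = 5876.20 ppb.

M ≈ 5876 ppb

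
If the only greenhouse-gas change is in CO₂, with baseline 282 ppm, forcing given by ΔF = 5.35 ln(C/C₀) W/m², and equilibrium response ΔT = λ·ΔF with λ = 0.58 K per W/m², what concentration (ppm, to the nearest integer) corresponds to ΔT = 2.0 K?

Required forcing: ΔF = ΔT/λ = 2.0/0.58 = 3.4483 W/m².
Then ln(C/282) = ΔF/5.35 = 3.4483/5.35 = 0.64454.
So C = 282 × e^0.64454 = 282 × 1.90511 = 537.24 ppm.

C ≈ 537 ppm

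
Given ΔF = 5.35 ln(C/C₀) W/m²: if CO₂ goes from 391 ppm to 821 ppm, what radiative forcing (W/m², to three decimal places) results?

CO₂ absorption bands are partially saturated, so forcing scales with the logarithm of the concentration ratio.
CO₂: 5.35 × ln(821/391) = 5.35 × ln(2.09974) = 5.35 × 0.74181 = 3.9687 W/m².

ΔF = 3.969 W/m²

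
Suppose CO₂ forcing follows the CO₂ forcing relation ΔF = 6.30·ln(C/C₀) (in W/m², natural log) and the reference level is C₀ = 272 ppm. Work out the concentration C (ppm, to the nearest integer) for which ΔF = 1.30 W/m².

Set 6.30 ln(C/272) = 1.30, so ln(C/272) = 1.30/6.30 = 0.20635.
Then C/272 = e^0.20635 = 1.22918, giving C = 272 × 1.22918 = 334.34 ppm.

C ≈ 334 ppm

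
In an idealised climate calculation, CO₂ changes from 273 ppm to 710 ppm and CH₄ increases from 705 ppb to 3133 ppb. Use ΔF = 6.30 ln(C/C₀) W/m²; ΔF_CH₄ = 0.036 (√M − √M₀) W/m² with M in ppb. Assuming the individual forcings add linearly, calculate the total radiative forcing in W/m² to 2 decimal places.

CO₂: 6.30 × ln(710/273) = 6.30 × ln(2.60073) = 6.30 × 0.95579 = 6.0215 W/m².
CH₄: 0.036 × (√3133 − √705) = 0.036 × (55.9732 − 26.5518) = 0.036 × 29.4214 = 1.0592 W/m².
Total ΔF = 6.0215 + 1.0592 = 7.0807 W/m².

ΔF = 7.08 W/m²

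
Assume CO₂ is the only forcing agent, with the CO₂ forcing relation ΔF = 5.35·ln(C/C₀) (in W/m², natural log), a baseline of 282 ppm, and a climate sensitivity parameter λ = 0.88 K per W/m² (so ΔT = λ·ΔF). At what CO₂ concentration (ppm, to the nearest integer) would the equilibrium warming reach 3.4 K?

C ≈ 581 ppm

Required forcing: ΔF = ΔT/λ = 3.4/0.88 = 3.8636 W/m².
Then ln(C/282) = ΔF/5.35 = 3.8636/5.35 = 0.72217.
So C = 282 × e^0.72217 = 282 × 2.05890 = 580.61 ppm.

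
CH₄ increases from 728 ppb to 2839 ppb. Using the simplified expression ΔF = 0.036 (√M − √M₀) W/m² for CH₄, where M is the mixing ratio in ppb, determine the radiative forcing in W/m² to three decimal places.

CH₄: 0.036 × (√2839 − √728) = 0.036 × (53.2823 − 26.9815) = 0.036 × 26.3008 = 0.9468 W/m².

ΔF = 0.947 W/m²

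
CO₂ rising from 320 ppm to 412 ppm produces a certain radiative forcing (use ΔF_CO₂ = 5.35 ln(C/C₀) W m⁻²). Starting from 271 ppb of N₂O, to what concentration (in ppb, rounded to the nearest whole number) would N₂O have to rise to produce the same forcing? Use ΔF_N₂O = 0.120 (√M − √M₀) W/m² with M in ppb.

CO₂ forcing: 5.35 × ln(412/320) = 5.35 × 0.252702 = 1.35196 W/m².
Set 0.120(√M − √271) = 1.35196: √M = 1.35196/0.120 + √271 = 11.2663 + 16.4621 = 27.7284.
M = (27.7284)² = 768.86 ppb.

M ≈ 769 ppb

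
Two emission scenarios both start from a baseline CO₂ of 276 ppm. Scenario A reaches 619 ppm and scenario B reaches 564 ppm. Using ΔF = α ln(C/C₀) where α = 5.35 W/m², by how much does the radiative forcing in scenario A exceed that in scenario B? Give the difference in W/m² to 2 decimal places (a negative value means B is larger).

ΔF_A = 5.35 ln(619/276) = 5.35 × 0.80770 = 4.3212 W/m².
ΔF_B = 5.35 ln(564/276) = 5.35 × 0.71465 = 3.8234 W/m².
Difference: 4.3212 − 3.8234 = 0.4978 W/m².
(Equivalently, ΔF_A − ΔF_B = 5.35 ln(619/564) = 5.35 × 0.09305 = 0.4978 W/m².)

ΔF_A − ΔF_B = 0.50 W/m²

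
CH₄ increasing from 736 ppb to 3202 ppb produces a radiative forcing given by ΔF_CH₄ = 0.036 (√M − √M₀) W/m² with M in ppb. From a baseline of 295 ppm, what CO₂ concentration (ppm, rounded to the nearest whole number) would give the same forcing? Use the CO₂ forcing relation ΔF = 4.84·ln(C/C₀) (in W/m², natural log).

CH₄ forcing: 0.036 × (√3202 − √736) = 0.036 × (56.5862 − 27.1293) = 0.036 × 29.4569 = 1.06045 W/m².
Set 4.84 ln(C/295) = 1.06045: ln(C/295) = 1.06045/4.84 = 0.21910, so C = 295 × e^0.21910 = 295 × 1.24496 = 367.26 ppm.

C ≈ 367 ppm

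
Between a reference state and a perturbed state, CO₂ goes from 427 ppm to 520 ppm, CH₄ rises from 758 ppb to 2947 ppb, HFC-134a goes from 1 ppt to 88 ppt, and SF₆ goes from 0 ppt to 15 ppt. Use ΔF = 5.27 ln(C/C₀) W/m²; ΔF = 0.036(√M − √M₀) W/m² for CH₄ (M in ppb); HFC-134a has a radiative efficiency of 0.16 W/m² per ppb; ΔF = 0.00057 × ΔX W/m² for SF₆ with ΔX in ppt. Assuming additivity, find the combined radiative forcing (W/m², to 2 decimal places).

ΔF = 2.02 W/m²

CO₂: 5.27 × ln(520/427) = 5.27 × ln(1.21780) = 5.27 × 0.19705 = 1.0385 W/m².
CH₄: 0.036 × (√2947 − √758) = 0.036 × (54.2863 − 27.5318) = 0.036 × 26.7545 = 0.9632 W/m².
HFC-134a: Δ = 88 − 1 = 87 ppt = 0.087 ppb; ΔF = 0.16 × 0.087 = 0.0139 W/m².
SF₆: ΔF = 0.00057 × (15 − 0) = 0.00057 × 15 = 0.0086 W/m².
Total ΔF = 1.0385 + 0.9632 + 0.0139 + 0.0086 = 2.0242 W/m².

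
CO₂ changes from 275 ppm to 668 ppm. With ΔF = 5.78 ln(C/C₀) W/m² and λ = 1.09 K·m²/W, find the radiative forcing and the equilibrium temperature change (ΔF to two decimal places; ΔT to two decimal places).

ΔF = 5.13 W/m²; ΔT = 5.59 K

CO₂: 5.78 × ln(668/275) = 5.78 × ln(2.42909) = 5.78 × 0.88752 = 5.1299 W/m².
ΔT = λ ΔF = 1.09 × 5.13 = 5.5917 K.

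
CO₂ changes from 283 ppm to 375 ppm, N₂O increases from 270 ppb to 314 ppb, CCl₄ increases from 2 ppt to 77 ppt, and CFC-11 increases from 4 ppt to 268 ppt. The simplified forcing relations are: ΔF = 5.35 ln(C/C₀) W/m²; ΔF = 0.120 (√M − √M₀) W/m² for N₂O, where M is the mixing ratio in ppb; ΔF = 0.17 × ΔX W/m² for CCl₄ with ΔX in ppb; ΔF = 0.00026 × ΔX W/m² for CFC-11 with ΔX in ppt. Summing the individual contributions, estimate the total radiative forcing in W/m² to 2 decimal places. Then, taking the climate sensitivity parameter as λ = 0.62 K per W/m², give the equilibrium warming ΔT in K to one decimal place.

CO₂: 5.35 × ln(375/283) = 5.35 × ln(1.32509) = 5.35 × 0.28148 = 1.5059 W/m².
N₂O: 0.120 × (√314 − √270) = 0.120 × (17.7200 − 16.4317) = 0.120 × 1.2883 = 0.1546 W/m².
CCl₄: Δ = 77 − 2 = 75 ppt = 0.075 ppb; ΔF = 0.17 × 0.075 = 0.0128 W/m².
CFC-11: ΔF = 0.00026 × (268 − 4) = 0.00026 × 264 = 0.0686 W/m².
Total ΔF = 1.5059 + 0.1546 + 0.0128 + 0.0686 = 1.7419 W/m².
ΔT = λ ΔF = 0.62 × 1.74 = 1.0788 K.

ΔF = 1.74 W/m²; ΔT = 1.1 K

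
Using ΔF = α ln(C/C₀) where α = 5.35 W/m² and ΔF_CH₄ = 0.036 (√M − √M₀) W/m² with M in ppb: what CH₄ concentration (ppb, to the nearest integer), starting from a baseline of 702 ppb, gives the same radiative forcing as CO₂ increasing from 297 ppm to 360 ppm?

M ≈ 3034 ppb

CO₂ forcing: 5.35 × ln(360/297) = 5.35 × 0.192372 = 1.02919 W/m².
Set 0.036(√M − √702) = 1.02919: √M = 1.02919/0.036 + √702 = 28.5886 + 26.4953 = 55.0839.
M = (55.0839)² = 3034.24 ppb.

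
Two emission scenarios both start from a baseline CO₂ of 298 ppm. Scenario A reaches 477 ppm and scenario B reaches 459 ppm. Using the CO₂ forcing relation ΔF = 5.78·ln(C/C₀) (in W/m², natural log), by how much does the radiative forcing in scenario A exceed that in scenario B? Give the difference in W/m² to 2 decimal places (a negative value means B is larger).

ΔF_A − ΔF_B = 0.22 W/m²

ΔF_A = 5.78 ln(477/298) = 5.78 × 0.47042 = 2.7190 W/m².
ΔF_B = 5.78 ln(459/298) = 5.78 × 0.43196 = 2.4967 W/m².
Difference: 2.7190 − 2.4967 = 0.2223 W/m².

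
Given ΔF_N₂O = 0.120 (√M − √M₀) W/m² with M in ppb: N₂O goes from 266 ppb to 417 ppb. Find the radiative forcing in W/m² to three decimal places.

ΔF = 0.493 W/m²

N₂O: 0.120 × (√417 − √266) = 0.120 × (20.4206 − 16.3095) = 0.120 × 4.1111 = 0.4933 W/m².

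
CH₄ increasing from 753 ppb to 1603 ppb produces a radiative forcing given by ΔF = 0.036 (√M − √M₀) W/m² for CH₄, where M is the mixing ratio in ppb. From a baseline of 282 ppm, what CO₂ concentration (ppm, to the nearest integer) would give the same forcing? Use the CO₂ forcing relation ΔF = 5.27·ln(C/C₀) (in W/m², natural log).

CH₄ forcing: 0.036 × (√1603 − √753) = 0.036 × (40.0375 − 27.4408) = 0.036 × 12.5967 = 0.45348 W/m².
Set 5.27 ln(C/282) = 0.45348: ln(C/282) = 0.45348/5.27 = 0.08605, so C = 282 × e^0.08605 = 282 × 1.08986 = 307.34 ppm.

C ≈ 307 ppm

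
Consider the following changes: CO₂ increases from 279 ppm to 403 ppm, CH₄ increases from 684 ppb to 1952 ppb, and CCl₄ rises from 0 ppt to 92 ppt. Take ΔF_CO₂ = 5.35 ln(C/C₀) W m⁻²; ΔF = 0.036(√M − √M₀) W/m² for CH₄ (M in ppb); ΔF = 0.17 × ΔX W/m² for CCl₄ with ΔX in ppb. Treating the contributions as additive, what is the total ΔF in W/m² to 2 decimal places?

CO₂: 5.35 × ln(403/279) = 5.35 × ln(1.44444) = 5.35 × 0.36772 = 1.9673 W/m².
CH₄: 0.036 × (√1952 − √684) = 0.036 × (44.1814 − 26.1534) = 0.036 × 18.0280 = 0.6490 W/m².
CCl₄: Δ = 92 − 0 = 92 ppt = 0.092 ppb; ΔF = 0.17 × 0.092 = 0.0156 W/m².
Total ΔF = 1.9673 + 0.6490 + 0.0156 = 2.6319 W/m².

ΔF = 2.63 W/m²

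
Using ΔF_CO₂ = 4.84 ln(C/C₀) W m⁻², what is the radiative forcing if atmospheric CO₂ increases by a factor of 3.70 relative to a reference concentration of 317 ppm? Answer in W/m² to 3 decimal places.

ΔF = 4.84 × ln(3.70) = 4.84 × 1.30833 = 6.3323 W/m².

ΔF = 6.332 W/m²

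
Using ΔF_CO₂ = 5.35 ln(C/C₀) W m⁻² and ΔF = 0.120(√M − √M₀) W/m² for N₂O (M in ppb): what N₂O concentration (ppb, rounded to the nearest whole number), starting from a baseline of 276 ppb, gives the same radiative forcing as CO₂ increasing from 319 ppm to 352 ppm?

CO₂ forcing: 5.35 × ln(352/319) = 5.35 × 0.098440 = 0.52665 W/m².
Set 0.120(√M − √276) = 0.52665: √M = 0.52665/0.120 + √276 = 4.3888 + 16.6132 = 21.0020.
M = (21.0020)² = 441.08 ppb.

M ≈ 441 ppb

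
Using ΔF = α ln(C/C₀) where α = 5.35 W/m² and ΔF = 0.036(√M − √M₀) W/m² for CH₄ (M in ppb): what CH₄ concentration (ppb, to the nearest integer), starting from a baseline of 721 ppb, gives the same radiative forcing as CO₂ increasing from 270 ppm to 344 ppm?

M ≈ 3950 ppb

CO₂ forcing: 5.35 × ln(344/270) = 5.35 × 0.242220 = 1.29588 W/m².
Set 0.036(√M − √721) = 1.29588: √M = 1.29588/0.036 + √721 = 35.9967 + 26.8514 = 62.8481.
M = (62.8481)² = 3949.88 ppb.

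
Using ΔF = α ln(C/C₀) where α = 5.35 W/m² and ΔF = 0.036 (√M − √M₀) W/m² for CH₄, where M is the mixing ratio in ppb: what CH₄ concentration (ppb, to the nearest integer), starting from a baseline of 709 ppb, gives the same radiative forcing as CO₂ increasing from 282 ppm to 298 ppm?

M ≈ 1213 ppb

CO₂ forcing: 5.35 × ln(298/282) = 5.35 × 0.055186 = 0.29525 W/m².
Set 0.036(√M − √709) = 0.29525: √M = 0.29525/0.036 + √709 = 8.2014 + 26.6271 = 34.8285.
M = (34.8285)² = 1213.02 ppb.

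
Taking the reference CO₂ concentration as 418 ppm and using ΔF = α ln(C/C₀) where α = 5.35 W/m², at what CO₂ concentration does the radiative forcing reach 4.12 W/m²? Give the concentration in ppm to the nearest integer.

Set 5.35 ln(C/418) = 4.12, so ln(C/418) = 4.12/5.35 = 0.77009.
Then C/418 = e^0.77009 = 2.15996, giving C = 418 × 2.15996 = 902.86 ppm.

C ≈ 903 ppm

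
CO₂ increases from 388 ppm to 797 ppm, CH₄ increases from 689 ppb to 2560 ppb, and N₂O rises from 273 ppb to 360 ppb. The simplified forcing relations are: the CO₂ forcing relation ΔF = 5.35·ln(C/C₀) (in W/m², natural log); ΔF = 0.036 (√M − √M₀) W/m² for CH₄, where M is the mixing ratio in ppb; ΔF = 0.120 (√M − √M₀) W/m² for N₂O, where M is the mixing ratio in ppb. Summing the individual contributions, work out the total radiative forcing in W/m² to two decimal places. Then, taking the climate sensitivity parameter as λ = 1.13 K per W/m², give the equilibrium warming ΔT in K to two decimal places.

ΔF = 5.02 W/m²; ΔT = 5.67 K

CO₂: 5.35 × ln(797/388) = 5.35 × ln(2.05412) = 5.35 × 0.71985 = 3.8512 W/m².
CH₄: 0.036 × (√2560 − √689) = 0.036 × (50.5964 − 26.2488) = 0.036 × 24.3476 = 0.8765 W/m².
N₂O: 0.120 × (√360 − √273) = 0.120 × (18.9737 − 16.5227) = 0.120 × 2.4510 = 0.2941 W/m².
Total ΔF = 3.8512 + 0.8765 + 0.2941 = 5.0218 W/m².
ΔT = λ ΔF = 1.13 × 5.02 = 5.6726 K.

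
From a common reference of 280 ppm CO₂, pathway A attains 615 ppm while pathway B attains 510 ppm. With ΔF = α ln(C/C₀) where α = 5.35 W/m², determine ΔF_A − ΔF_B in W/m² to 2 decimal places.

ΔF_A − ΔF_B = 1.00 W/m²

ΔF_A = 5.35 ln(615/280) = 5.35 × 0.78683 = 4.2095 W/m².
ΔF_B = 5.35 ln(510/280) = 5.35 × 0.59962 = 3.2080 W/m².
Difference: 4.2095 − 3.2080 = 1.0015 W/m².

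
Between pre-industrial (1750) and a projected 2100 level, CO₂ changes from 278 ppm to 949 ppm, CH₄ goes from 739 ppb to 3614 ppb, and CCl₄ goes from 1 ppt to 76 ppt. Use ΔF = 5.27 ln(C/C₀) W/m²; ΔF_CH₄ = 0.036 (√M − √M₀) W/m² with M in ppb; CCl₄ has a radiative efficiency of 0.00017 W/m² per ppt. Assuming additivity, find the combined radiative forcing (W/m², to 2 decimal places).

CO₂: 5.27 × ln(949/278) = 5.27 × ln(3.41367) = 5.27 × 1.22779 = 6.4705 W/m².
CH₄: 0.036 × (√3614 − √739) = 0.036 × (60.1166 − 27.1846) = 0.036 × 32.9320 = 1.1856 W/m².
CCl₄: ΔF = 0.00017 × (76 − 1) = 0.00017 × 75 = 0.0128 W/m².
Total ΔF = 6.4705 + 1.1856 + 0.0128 = 7.6689 W/m².

ΔF = 7.67 W/m²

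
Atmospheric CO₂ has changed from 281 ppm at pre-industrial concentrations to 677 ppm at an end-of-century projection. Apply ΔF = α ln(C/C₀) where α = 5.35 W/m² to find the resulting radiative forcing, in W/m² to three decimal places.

ΔF = 4.704 W/m²

CO₂ absorption bands are partially saturated, so forcing scales with the logarithm of the concentration ratio.
CO₂: 5.35 × ln(677/281) = 5.35 × ln(2.40925) = 5.35 × 0.87932 = 4.7044 W/m².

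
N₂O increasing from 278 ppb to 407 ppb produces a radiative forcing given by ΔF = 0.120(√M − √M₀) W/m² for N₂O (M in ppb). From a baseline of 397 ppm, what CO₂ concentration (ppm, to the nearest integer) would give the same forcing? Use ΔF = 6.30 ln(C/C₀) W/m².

N₂O forcing: 0.120 × (√407 − √278) = 0.120 × (20.1742 − 16.6733) = 0.120 × 3.5009 = 0.42011 W/m².
Set 6.30 ln(C/397) = 0.42011: ln(C/397) = 0.42011/6.30 = 0.06668, so C = 397 × e^0.06668 = 397 × 1.06895 = 424.37 ppm.

C ≈ 424 ppm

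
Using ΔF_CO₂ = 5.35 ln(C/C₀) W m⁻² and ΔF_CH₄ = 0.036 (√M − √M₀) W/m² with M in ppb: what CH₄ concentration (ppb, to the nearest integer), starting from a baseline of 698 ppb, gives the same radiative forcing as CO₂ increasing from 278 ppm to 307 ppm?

M ≈ 1695 ppb

CO₂ forcing: 5.35 × ln(307/278) = 5.35 × 0.099227 = 0.53086 W/m².
Set 0.036(√M − √698) = 0.53086: √M = 0.53086/0.036 + √698 = 14.7461 + 26.4197 = 41.1658.
M = (41.1658)² = 1694.62 ppb.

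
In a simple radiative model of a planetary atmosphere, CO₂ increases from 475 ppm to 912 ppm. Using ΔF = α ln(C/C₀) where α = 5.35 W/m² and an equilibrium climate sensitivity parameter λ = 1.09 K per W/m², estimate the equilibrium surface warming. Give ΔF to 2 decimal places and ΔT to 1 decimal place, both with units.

ΔF = 3.49 W/m²; ΔT = 3.8 K

CO₂: 5.35 × ln(912/475) = 5.35 × ln(1.92000) = 5.35 × 0.65233 = 3.4900 W/m².
ΔT = λ ΔF = 1.09 × 3.49 = 3.8041 K.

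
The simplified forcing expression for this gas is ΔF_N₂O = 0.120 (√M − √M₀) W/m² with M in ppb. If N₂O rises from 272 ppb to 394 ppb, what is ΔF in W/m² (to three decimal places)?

ΔF = 0.403 W/m²

N₂O: 0.120 × (√394 − √272) = 0.120 × (19.8494 − 16.4924) = 0.120 × 3.3570 = 0.4028 W/m².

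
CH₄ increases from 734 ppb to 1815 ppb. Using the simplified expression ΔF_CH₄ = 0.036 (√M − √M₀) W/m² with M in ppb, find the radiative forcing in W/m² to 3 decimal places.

ΔF = 0.558 W/m²

CH₄: 0.036 × (√1815 − √734) = 0.036 × (42.6028 − 27.0924) = 0.036 × 15.5104 = 0.5584 W/m².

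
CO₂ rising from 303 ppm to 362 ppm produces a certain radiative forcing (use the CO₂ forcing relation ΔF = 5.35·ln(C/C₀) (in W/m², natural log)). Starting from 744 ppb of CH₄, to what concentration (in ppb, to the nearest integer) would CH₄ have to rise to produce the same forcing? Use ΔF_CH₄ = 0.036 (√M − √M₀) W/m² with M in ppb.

M ≈ 2885 ppb

CO₂ forcing: 5.35 × ln(362/303) = 5.35 × 0.177911 = 0.95182 W/m².
Set 0.036(√M − √744) = 0.95182: √M = 0.95182/0.036 + √744 = 26.4394 + 27.2764 = 53.7158.
M = (53.7158)² = 2885.39 ppb.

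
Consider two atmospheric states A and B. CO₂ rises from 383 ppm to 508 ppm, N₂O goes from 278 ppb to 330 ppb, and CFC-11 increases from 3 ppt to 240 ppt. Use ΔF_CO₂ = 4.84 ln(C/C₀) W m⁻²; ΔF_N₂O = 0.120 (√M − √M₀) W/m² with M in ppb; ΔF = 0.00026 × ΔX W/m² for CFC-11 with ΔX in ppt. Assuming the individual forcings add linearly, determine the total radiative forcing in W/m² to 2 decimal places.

CO₂: 4.84 × ln(508/383) = 4.84 × ln(1.32637) = 4.84 × 0.28245 = 1.3671 W/m².
N₂O: 0.120 × (√330 − √278) = 0.120 × (18.1659 − 16.6733) = 0.120 × 1.4926 = 0.1791 W/m².
CFC-11: ΔF = 0.00026 × (240 − 3) = 0.00026 × 237 = 0.0616 W/m².
Total ΔF = 1.3671 + 0.1791 + 0.0616 = 1.6078 W/m².

ΔF = 1.61 W/m²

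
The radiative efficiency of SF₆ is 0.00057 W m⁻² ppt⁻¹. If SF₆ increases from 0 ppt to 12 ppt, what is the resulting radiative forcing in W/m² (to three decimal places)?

SF₆: ΔF = 0.00057 × (12 − 0) = 0.00057 × 12 = 0.0068 W/m².

ΔF = 0.007 W/m²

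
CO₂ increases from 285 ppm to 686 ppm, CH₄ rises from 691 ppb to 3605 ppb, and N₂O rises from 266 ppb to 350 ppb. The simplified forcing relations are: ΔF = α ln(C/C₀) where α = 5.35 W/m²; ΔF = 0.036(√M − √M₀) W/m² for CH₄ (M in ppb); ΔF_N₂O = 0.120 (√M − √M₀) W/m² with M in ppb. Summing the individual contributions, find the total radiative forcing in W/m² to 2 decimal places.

ΔF = 6.20 W/m²

CO₂: 5.35 × ln(686/285) = 5.35 × ln(2.40702) = 5.35 × 0.87839 = 4.6994 W/m².
CH₄: 0.036 × (√3605 − √691) = 0.036 × (60.0417 − 26.2869) = 0.036 × 33.7548 = 1.2152 W/m².
N₂O: 0.120 × (√350 − √266) = 0.120 × (18.7083 − 16.3095) = 0.120 × 2.3988 = 0.2879 W/m².
Total ΔF = 4.6994 + 1.2152 + 0.2879 = 6.2025 W/m².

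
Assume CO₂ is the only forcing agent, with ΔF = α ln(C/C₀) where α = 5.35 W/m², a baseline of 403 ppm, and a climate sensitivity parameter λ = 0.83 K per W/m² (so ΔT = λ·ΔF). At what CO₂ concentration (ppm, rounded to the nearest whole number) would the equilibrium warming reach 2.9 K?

Required forcing: ΔF = ΔT/λ = 2.9/0.83 = 3.4940 W/m².
Then ln(C/403) = ΔF/5.35 = 3.4940/5.35 = 0.65308.
So C = 403 × e^0.65308 = 403 × 1.92145 = 774.34 ppm.

C ≈ 774 ppm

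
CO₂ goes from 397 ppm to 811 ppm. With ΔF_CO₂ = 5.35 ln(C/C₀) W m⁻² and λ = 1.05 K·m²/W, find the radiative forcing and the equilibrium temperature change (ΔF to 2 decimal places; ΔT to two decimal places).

CO₂: 5.35 × ln(811/397) = 5.35 × ln(2.04282) = 5.35 × 0.71433 = 3.8217 W/m².
ΔT = λ ΔF = 1.05 × 3.82 = 4.0110 K.

ΔF = 3.82 W/m²; ΔT = 4.01 K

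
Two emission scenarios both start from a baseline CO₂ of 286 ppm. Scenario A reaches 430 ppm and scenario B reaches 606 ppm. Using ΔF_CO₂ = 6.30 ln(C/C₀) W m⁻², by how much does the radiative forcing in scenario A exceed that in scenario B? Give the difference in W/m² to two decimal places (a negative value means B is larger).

ΔF_A = 6.30 ln(430/286) = 6.30 × 0.40779 = 2.5691 W/m².
ΔF_B = 6.30 ln(606/286) = 6.30 × 0.75089 = 4.7306 W/m².
Difference: 2.5691 − 4.7306 = -2.1615 W/m².

ΔF_A − ΔF_B = -2.16 W/m²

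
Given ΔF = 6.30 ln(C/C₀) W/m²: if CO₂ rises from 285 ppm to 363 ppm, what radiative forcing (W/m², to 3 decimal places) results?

CO₂: 6.30 × ln(363/285) = 6.30 × ln(1.27368) = 6.30 × 0.24191 = 1.5240 W/m².

ΔF = 1.524 W/m²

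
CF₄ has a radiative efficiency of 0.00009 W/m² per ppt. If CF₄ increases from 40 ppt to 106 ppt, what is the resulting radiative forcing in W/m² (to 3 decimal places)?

CF₄: ΔF = 0.00009 × (106 − 40) = 0.00009 × 66 = 0.0059 W/m².

ΔF = 0.006 W/m²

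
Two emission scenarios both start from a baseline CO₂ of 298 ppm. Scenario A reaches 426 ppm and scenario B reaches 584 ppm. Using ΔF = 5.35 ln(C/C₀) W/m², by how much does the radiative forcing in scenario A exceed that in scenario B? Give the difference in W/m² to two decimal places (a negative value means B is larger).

ΔF_A = 5.35 ln(426/298) = 5.35 × 0.35735 = 1.9118 W/m².
ΔF_B = 5.35 ln(584/298) = 5.35 × 0.67281 = 3.5995 W/m².
Difference: 1.9118 − 3.5995 = -1.6877 W/m².

ΔF_A − ΔF_B = -1.69 W/m²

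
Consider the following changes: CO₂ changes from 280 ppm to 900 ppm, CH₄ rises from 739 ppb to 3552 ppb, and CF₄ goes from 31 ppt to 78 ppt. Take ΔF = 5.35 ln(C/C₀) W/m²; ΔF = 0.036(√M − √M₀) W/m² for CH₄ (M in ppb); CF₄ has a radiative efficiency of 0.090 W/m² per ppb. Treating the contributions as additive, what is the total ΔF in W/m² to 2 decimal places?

CO₂: 5.35 × ln(900/280) = 5.35 × ln(3.21429) = 5.35 × 1.16761 = 6.2467 W/m².
CH₄: 0.036 × (√3552 − √739) = 0.036 × (59.5987 − 27.1846) = 0.036 × 32.4141 = 1.1669 W/m².
CF₄: Δ = 78 − 31 = 47 ppt = 0.047 ppb; ΔF = 0.090 × 0.047 = 0.0042 W/m².
Total ΔF = 6.2467 + 1.1669 + 0.0042 = 7.4178 W/m².

ΔF = 7.42 W/m²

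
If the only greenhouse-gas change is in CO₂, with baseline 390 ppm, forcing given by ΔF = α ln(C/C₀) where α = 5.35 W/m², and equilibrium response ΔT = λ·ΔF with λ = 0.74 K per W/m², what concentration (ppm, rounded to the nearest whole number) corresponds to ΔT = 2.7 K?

C ≈ 771 ppm

Required forcing: ΔF = ΔT/λ = 2.7/0.74 = 3.6486 W/m².
Then ln(C/390) = ΔF/5.35 = 3.6486/5.35 = 0.68198.
So C = 390 × e^0.68198 = 390 × 1.97779 = 771.34 ppm.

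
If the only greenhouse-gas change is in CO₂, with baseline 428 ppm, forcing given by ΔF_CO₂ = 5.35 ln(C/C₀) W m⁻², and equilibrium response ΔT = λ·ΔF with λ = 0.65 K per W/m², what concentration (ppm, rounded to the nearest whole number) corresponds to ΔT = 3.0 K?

Required forcing: ΔF = ΔT/λ = 3.0/0.65 = 4.6154 W/m².
Then ln(C/428) = ΔF/5.35 = 4.6154/5.35 = 0.86269.
So C = 428 × e^0.86269 = 428 × 2.36953 = 1014.16 ppm.

C ≈ 1014 ppm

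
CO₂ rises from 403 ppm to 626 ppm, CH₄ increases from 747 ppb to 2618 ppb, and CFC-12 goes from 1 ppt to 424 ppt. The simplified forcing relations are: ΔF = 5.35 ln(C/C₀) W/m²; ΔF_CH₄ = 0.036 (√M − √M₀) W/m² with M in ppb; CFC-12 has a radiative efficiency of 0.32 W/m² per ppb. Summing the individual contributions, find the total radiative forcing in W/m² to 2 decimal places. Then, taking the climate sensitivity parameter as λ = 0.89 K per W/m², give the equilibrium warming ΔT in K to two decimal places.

CO₂: 5.35 × ln(626/403) = 5.35 × ln(1.55335) = 5.35 × 0.44041 = 2.3562 W/m².
CH₄: 0.036 × (√2618 − √747) = 0.036 × (51.1664 − 27.3313) = 0.036 × 23.8351 = 0.8581 W/m².
CFC-12: Δ = 424 − 1 = 423 ppt = 0.423 ppb; ΔF = 0.32 × 0.423 = 0.1354 W/m².
Total ΔF = 2.3562 + 0.8581 + 0.1354 = 3.3497 W/m².
ΔT = λ ΔF = 0.89 × 3.35 = 2.9815 K.

ΔF = 3.35 W/m²; ΔT = 2.98 K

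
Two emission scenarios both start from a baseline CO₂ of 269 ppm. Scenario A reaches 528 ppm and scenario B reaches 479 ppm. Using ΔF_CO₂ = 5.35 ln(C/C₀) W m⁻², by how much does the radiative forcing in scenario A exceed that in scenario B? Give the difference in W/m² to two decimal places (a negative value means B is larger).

ΔF_A = 5.35 ln(528/269) = 5.35 × 0.67438 = 3.6079 W/m².
ΔF_B = 5.35 ln(479/269) = 5.35 × 0.57699 = 3.0869 W/m².
Difference: 3.6079 − 3.0869 = 0.5210 W/m².

ΔF_A − ΔF_B = 0.52 W/m²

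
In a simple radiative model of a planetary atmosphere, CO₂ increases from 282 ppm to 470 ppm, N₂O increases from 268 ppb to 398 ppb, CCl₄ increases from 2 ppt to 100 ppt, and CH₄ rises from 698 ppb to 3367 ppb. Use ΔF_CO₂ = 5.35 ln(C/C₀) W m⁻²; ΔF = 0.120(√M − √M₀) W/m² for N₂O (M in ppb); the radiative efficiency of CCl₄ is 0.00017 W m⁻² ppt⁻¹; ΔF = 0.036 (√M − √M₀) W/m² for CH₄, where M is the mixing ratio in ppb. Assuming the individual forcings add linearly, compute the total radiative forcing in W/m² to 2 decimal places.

ΔF = 4.32 W/m²

CO₂: 5.35 × ln(470/282) = 5.35 × ln(1.66667) = 5.35 × 0.51083 = 2.7329 W/m².
N₂O: 0.120 × (√398 − √268) = 0.120 × (19.9499 − 16.3707) = 0.120 × 3.5792 = 0.4295 W/m².
CCl₄: ΔF = 0.00017 × (100 − 2) = 0.00017 × 98 = 0.0167 W/m².
CH₄: 0.036 × (√3367 − √698) = 0.036 × (58.0259 − 26.4197) = 0.036 × 31.6062 = 1.1378 W/m².
Total ΔF = 2.7329 + 0.4295 + 0.0167 + 1.1378 = 4.3169 W/m².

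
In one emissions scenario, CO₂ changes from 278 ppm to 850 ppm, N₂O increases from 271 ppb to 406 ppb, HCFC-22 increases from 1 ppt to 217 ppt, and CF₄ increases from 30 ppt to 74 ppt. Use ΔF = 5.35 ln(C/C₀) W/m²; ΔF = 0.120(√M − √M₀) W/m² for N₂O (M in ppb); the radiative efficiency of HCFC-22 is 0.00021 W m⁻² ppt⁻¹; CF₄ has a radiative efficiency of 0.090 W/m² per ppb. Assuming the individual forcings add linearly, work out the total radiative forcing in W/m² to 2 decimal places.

CO₂: 5.35 × ln(850/278) = 5.35 × ln(3.05755) = 5.35 × 1.11761 = 5.9792 W/m².
N₂O: 0.120 × (√406 − √271) = 0.120 × (20.1494 − 16.4621) = 0.120 × 3.6873 = 0.4425 W/m².
HCFC-22: ΔF = 0.00021 × (217 − 1) = 0.00021 × 216 = 0.0454 W/m².
CF₄: Δ = 74 − 30 = 44 ppt = 0.044 ppb; ΔF = 0.090 × 0.044 = 0.0040 W/m².
Total ΔF = 5.9792 + 0.4425 + 0.0454 + 0.0040 = 6.4711 W/m².

ΔF = 6.47 W/m²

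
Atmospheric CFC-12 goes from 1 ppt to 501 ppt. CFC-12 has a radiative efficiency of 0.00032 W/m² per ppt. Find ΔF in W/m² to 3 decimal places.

ΔF = 0.160 W/m²

CFC-12: ΔF = 0.00032 × (501 − 1) = 0.00032 × 500 = 0.1600 W/m².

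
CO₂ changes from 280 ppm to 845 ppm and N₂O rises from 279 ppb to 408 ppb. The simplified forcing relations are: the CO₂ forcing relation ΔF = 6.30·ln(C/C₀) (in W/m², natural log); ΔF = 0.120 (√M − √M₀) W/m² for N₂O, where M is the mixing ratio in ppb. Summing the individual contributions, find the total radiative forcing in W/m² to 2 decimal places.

CO₂: 6.30 × ln(845/280) = 6.30 × ln(3.01786) = 6.30 × 1.10455 = 6.9587 W/m².
N₂O: 0.120 × (√408 − √279) = 0.120 × (20.1990 − 16.7033) = 0.120 × 3.4957 = 0.4195 W/m².
Total ΔF = 6.9587 + 0.4195 = 7.3782 W/m².

ΔF = 7.38 W/m²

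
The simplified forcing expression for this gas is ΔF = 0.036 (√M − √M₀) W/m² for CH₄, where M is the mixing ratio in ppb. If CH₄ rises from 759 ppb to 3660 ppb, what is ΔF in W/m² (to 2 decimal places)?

CH₄: 0.036 × (√3660 − √759) = 0.036 × (60.4979 − 27.5500) = 0.036 × 32.9479 = 1.1861 W/m².

ΔF = 1.19 W/m²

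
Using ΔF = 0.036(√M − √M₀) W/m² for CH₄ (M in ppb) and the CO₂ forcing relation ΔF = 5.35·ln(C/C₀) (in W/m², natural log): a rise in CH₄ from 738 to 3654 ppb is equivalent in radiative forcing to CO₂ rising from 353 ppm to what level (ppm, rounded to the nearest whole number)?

CH₄ forcing: 0.036 × (√3654 − √738) = 0.036 × (60.4483 − 27.1662) = 0.036 × 33.2821 = 1.19816 W/m².
Set 5.35 ln(C/353) = 1.19816: ln(C/353) = 1.19816/5.35 = 0.22396, so C = 353 × e^0.22396 = 353 × 1.25102 = 441.61 ppm.

C ≈ 442 ppm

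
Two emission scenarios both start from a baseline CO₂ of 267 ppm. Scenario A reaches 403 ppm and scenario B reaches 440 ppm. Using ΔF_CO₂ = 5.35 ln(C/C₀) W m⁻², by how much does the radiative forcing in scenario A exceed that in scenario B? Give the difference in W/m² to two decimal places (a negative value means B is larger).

ΔF_A = 5.35 ln(403/267) = 5.35 × 0.41169 = 2.2025 W/m².
ΔF_B = 5.35 ln(440/267) = 5.35 × 0.49953 = 2.6725 W/m².
Difference: 2.2025 − 2.6725 = -0.4700 W/m².

ΔF_A − ΔF_B = -0.47 W/m²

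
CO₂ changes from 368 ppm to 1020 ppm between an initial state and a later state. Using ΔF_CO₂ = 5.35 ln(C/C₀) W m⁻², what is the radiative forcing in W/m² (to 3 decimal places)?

CO₂: 5.35 × ln(1020/368) = 5.35 × ln(2.77174) = 5.35 × 1.01948 = 5.4542 W/m².

ΔF = 5.454 W/m²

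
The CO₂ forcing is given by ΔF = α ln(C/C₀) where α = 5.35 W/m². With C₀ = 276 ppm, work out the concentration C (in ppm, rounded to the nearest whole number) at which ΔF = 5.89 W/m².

Set 5.35 ln(C/276) = 5.89, so ln(C/276) = 5.89/5.35 = 1.10093.
Then C/276 = e^1.10093 = 3.00696, giving C = 276 × 3.00696 = 829.92 ppm.

C ≈ 830 ppm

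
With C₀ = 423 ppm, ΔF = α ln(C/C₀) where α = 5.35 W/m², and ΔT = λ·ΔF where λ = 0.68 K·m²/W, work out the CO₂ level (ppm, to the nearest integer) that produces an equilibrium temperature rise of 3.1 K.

C ≈ 992 ppm

Required forcing: ΔF = ΔT/λ = 3.1/0.68 = 4.5588 W/m².
Then ln(C/423) = ΔF/5.35 = 4.5588/5.35 = 0.85211.
So C = 423 × e^0.85211 = 423 × 2.34459 = 991.76 ppm.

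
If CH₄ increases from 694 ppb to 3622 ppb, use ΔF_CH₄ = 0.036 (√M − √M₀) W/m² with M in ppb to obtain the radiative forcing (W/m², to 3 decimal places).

ΔF = 1.218 W/m²

CH₄: 0.036 × (√3622 − √694) = 0.036 × (60.1831 − 26.3439) = 0.036 × 33.8392 = 1.2182 W/m².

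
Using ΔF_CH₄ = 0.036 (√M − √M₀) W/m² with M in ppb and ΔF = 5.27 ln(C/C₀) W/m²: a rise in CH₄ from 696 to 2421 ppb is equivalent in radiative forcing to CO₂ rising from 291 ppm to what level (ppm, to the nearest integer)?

C ≈ 340 ppm

CH₄ forcing: 0.036 × (√2421 − √696) = 0.036 × (49.2037 − 26.3818) = 0.036 × 22.8219 = 0.82159 W/m².
Set 5.27 ln(C/291) = 0.82159: ln(C/291) = 0.82159/5.27 = 0.15590, so C = 291 × e^0.15590 = 291 × 1.16871 = 340.09 ppm.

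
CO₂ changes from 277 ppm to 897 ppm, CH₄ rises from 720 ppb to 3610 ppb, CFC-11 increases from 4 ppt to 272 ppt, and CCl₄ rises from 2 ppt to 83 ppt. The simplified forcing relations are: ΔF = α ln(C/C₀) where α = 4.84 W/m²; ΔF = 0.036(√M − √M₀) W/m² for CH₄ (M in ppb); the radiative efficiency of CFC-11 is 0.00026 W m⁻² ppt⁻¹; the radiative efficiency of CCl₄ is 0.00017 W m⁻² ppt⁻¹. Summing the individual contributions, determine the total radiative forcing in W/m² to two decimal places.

ΔF = 6.97 W/m²

CO₂: 4.84 × ln(897/277) = 4.84 × ln(3.23827) = 4.84 × 1.17504 = 5.6872 W/m².
CH₄: 0.036 × (√3610 − √720) = 0.036 × (60.0833 − 26.8328) = 0.036 × 33.2505 = 1.1970 W/m².
CFC-11: ΔF = 0.00026 × (272 − 4) = 0.00026 × 268 = 0.0697 W/m².
CCl₄: ΔF = 0.00017 × (83 − 2) = 0.00017 × 81 = 0.0138 W/m².
Total ΔF = 5.6872 + 1.1970 + 0.0697 + 0.0138 = 6.9677 W/m².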